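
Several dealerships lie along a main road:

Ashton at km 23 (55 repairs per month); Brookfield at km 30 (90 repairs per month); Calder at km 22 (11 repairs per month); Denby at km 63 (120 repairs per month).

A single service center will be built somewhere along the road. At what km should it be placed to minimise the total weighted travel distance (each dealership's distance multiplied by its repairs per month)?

For a sum of weighted absolute distances on a line, the optimum is the weighted median (not the mean). Total weight W = 276; half-weight = 138.
Sort by position and accumulate weight:
  km 22 (Calder, w=11) → cum 11
  km 23 (Ashton, w=55) → cum 66
  km 30 (Brookfield, w=90) → cum 156  ≥ 138 → median here
  km 63 (Denby, w=120) → cum 276
Optimal location: km 30.

x = 30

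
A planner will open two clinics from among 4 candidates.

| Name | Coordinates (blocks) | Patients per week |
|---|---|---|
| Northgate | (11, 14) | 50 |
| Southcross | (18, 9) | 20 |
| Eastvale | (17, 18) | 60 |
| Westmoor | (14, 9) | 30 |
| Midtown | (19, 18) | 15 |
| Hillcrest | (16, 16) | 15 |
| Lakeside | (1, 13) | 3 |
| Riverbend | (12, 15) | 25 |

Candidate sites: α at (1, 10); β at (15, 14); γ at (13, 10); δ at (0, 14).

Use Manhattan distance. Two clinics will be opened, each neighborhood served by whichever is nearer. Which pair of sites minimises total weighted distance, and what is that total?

Evaluate every pair (each demand assigned to the nearer of the two):
  {β, γ}: total = 1050
  {β, δ}: total = 1171
  {α, β}: total = 1174
  {γ, δ}: total = 1701
  {α, γ}: total = 1704
  {α, δ}: total = 3536
Best pair: {β, γ} with total 1050.

{β, γ}, total 1050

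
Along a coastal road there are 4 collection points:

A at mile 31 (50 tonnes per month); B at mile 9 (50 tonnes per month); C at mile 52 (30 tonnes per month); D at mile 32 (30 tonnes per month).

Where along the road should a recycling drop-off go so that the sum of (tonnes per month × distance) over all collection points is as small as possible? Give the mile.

x = 31

For a sum of weighted absolute distances on a line, the optimum is the weighted median (not the mean). Total weight W = 160; half-weight = 80.
Sort by position and accumulate weight:
  mile 9 (B, w=50) → cum 50
  mile 31 (A, w=50) → cum 100  ≥ 80 → median here
  mile 32 (D, w=30) → cum 130
  mile 52 (C, w=30) → cum 160
Optimal location: mile 31.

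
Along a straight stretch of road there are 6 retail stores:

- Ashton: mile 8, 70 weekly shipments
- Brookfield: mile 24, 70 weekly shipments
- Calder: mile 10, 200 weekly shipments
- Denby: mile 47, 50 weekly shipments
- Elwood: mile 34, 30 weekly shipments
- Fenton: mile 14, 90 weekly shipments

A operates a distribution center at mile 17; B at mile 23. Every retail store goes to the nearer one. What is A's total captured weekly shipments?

360

The indifferent point is the midpoint (17+23)/2 = 20; retail stores left of it (closer to A at 17) go to A, those right go to B.
  Ashton at 8 (w=70) → A
  Calder at 10 (w=200) → A
  Fenton at 14 (w=90) → A
  Brookfield at 24 (w=70) → B
  Elwood at 34 (w=30) → B
  Denby at 47 (w=50) → B
A captures 360; B captures 150.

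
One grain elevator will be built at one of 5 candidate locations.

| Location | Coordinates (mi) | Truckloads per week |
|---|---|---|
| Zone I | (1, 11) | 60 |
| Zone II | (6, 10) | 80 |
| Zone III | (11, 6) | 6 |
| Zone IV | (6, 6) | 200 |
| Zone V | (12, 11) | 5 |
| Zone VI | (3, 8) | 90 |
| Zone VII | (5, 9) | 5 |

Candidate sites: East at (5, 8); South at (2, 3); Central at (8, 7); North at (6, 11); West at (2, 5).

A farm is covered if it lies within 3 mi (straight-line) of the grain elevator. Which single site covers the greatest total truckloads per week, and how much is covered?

Coverage radius r = 3 mi; a point is covered iff (Δx)²+(Δy)² ≤ 3² = 9.
  East (5, 8): covers {Zone II, Zone IV, Zone VI, Zone VII} → 375
  South (2, 3): covers {none} → 0
  Central (8, 7): covers {Zone IV} → 200
  North (6, 11): covers {Zone II, Zone VII} → 85
  West (2, 5): covers {none} → 0
Maximum coverage at East: 375 truckloads per week.

East, covering 375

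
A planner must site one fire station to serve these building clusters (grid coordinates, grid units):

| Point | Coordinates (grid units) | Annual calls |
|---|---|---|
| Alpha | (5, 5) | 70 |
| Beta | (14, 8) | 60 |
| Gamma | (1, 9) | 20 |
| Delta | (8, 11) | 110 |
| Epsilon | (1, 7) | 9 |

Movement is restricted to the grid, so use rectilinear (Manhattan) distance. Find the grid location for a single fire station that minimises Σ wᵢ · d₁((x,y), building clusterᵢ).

(8, 8)

Manhattan distance separates: Σwᵢ(|x−xᵢ|+|y−yᵢ|) = Σwᵢ|x−xᵢ| + Σwᵢ|y−yᵢ|, so x and y are optimised independently as 1-D weighted medians.
Total weight W = 269; half = 134.5.
x-coordinate, sorted with cumulative weight:
  x=1 (Gamma, w=20) cum 20
  x=1 (Epsilon, w=9) cum 29
  x=5 (Alpha, w=70) cum 99
  x=8 (Delta, w=110) cum 209  ← median
  x=14 (Beta, w=60) cum 269
⇒ x* = 8
y-coordinate, sorted with cumulative weight:
  y=5 (Alpha, w=70) cum 70
  y=7 (Epsilon, w=9) cum 79
  y=8 (Beta, w=60) cum 139  ← median
  y=9 (Gamma, w=20) cum 159
  y=11 (Delta, w=110) cum 269
⇒ y* = 8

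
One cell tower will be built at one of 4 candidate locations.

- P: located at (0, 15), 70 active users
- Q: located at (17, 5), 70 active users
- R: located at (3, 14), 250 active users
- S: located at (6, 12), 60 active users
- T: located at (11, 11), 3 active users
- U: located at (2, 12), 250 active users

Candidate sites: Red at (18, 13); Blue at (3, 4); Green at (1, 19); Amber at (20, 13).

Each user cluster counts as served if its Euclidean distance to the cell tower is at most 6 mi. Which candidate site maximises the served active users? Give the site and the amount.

Green, covering 320

Coverage radius r = 6 mi; a point is covered iff (Δx)²+(Δy)² ≤ 6² = 36.
  Red (18, 13): covers {none} → 0
  Blue (3, 4): covers {none} → 0
  Green (1, 19): covers {P, R} → 320
  Amber (20, 13): covers {none} → 0
Maximum coverage at Green: 320 active users.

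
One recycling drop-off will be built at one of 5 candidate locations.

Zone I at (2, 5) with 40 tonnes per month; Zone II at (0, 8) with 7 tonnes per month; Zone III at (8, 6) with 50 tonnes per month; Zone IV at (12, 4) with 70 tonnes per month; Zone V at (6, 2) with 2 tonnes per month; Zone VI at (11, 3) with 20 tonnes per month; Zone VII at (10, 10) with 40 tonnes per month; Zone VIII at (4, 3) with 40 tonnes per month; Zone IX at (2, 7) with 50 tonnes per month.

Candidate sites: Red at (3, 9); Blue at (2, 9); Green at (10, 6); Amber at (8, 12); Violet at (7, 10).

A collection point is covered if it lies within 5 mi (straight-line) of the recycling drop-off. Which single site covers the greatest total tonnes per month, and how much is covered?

Coverage radius r = 5 mi; a point is covered iff (Δx)²+(Δy)² ≤ 5² = 25.
  Red (3, 9): covers {Zone I, Zone II, Zone IX} → 97
  Blue (2, 9): covers {Zone I, Zone II, Zone IX} → 97
  Green (10, 6): covers {Zone III, Zone IV, Zone VI, Zone VII} → 180
  Amber (8, 12): covers {Zone VII} → 40
  Violet (7, 10): covers {Zone III, Zone VII} → 90
Maximum coverage at Green: 180 tonnes per month.

Green, covering 180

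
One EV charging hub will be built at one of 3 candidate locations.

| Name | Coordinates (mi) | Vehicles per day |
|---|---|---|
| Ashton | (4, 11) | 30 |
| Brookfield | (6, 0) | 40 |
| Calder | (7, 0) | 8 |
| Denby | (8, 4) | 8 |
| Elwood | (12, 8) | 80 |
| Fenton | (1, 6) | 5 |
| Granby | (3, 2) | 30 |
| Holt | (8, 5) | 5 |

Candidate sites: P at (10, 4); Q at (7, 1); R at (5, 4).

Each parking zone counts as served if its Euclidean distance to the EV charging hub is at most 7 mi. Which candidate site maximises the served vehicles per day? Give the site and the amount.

Coverage radius r = 7 mi; a point is covered iff (Δx)²+(Δy)² ≤ 7² = 49.
  P (10, 4): covers {Brookfield, Calder, Denby, Elwood, Holt} → 141
  Q (7, 1): covers {Brookfield, Calder, Denby, Granby, Holt} → 91
  R (5, 4): covers {Brookfield, Calder, Denby, Fenton, Granby, Holt} → 96
Maximum coverage at P: 141 vehicles per day.

P, covering 141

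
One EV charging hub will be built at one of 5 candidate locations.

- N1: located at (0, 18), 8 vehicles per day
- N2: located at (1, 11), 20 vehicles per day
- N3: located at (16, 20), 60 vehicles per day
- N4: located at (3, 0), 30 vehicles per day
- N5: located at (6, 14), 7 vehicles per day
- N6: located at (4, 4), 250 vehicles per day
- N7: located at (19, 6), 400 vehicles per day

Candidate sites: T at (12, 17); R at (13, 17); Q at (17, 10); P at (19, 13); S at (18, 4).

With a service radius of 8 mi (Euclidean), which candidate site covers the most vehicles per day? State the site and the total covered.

Coverage radius r = 8 mi; a point is covered iff (Δx)²+(Δy)² ≤ 8² = 64.
  T (12, 17): covers {N3, N5} → 67
  R (13, 17): covers {N3, N5} → 67
  Q (17, 10): covers {N7} → 400
  P (19, 13): covers {N3, N7} → 460
  S (18, 4): covers {N7} → 400
Maximum coverage at P: 460 vehicles per day.

P, covering 460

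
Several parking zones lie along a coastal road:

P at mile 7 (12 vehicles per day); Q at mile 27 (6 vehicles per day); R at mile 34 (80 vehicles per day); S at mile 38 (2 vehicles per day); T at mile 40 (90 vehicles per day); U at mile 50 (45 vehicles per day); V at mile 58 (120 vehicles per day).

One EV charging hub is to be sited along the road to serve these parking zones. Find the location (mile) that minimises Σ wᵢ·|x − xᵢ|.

x = 40

For a sum of weighted absolute distances on a line, the optimum is the weighted median (not the mean). Total weight W = 355; half-weight = 177.5.
Sort by position and accumulate weight:
  mile 7 (P, w=12) → cum 12
  mile 27 (Q, w=6) → cum 18
  mile 34 (R, w=80) → cum 98
  mile 38 (S, w=2) → cum 100
  mile 40 (T, w=90) → cum 190  ≥ 177.5 → median here
  mile 50 (U, w=45) → cum 235
  mile 58 (V, w=120) → cum 355
Optimal location: mile 40.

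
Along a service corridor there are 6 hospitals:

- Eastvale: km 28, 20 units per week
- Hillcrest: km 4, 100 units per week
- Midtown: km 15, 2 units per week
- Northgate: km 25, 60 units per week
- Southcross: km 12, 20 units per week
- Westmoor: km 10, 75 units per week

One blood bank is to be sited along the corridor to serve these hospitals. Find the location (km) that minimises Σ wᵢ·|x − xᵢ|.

For a sum of weighted absolute distances on a line, the optimum is the weighted median (not the mean). Total weight W = 277; half-weight = 138.5.
Sort by position and accumulate weight:
  km 4 (Hillcrest, w=100) → cum 100
  km 10 (Westmoor, w=75) → cum 175  ≥ 138.5 → median here
  km 12 (Southcross, w=20) → cum 195
  km 15 (Midtown, w=2) → cum 197
  km 25 (Northgate, w=60) → cum 257
  km 28 (Eastvale, w=20) → cum 277
Optimal location: km 10.

x = 10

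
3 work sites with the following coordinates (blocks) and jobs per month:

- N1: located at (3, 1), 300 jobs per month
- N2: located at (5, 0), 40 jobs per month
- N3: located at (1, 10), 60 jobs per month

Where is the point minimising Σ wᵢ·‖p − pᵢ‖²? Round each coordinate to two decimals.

The minimiser of Σwᵢ‖p−pᵢ‖² is the weighted centroid p* = (Σwᵢpᵢ)/(Σwᵢ).
Σwᵢ = 400.
Σwᵢxᵢ = 300·3 + 40·5 + 60·1 = 1160.
Σwᵢyᵢ = 300·1 + 40·0 + 60·10 = 900.
x* = 1160/400 = 2.90, y* = 900/400 = 2.25.

(2.90, 2.25)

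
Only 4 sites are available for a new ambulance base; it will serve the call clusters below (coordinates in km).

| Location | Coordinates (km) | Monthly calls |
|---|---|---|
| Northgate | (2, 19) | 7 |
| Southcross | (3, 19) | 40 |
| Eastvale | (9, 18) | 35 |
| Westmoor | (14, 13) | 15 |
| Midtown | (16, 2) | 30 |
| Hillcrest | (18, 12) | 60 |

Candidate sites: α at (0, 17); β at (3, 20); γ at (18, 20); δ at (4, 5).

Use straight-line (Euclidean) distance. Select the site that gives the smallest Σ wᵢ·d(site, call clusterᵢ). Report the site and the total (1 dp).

β, total 2152.9 km

Total weighted distance at each candidate:
  α (0, 17): total = 2478.2
  β (3, 20): total = 2152.9
  γ (18, 20): total = 2180.5
  δ (4, 5): total = 2650.2
Minimum is at β with total 2152.9 km.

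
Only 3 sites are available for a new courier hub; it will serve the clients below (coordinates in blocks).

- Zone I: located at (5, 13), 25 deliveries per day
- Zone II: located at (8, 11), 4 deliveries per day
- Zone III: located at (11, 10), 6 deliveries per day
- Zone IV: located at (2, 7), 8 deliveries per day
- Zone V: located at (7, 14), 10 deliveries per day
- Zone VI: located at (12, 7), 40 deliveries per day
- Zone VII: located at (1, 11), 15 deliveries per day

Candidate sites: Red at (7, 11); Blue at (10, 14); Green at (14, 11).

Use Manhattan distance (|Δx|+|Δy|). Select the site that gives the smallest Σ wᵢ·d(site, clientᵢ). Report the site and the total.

Red, total 686 blocks

Total weighted distance at each candidate:
  Red (7, 11): total = 686
  Blue (10, 14): total = 890
  Green (14, 11): total = 986
Minimum is at Red with total 686 blocks.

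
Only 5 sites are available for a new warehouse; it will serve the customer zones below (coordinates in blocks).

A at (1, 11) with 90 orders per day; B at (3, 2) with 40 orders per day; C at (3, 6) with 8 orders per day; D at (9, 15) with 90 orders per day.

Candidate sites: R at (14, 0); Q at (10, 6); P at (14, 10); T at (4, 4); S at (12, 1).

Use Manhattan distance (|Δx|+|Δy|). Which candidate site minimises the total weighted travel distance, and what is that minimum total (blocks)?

Total weighted distance at each candidate:
  R (14, 0): total = 4616
  Q (10, 6): total = 2656
  P (14, 10): total = 3040
  T (4, 4): total = 2484
  S (12, 1): total = 3932
Minimum is at T with total 2484 blocks.

T, total 2484 blocks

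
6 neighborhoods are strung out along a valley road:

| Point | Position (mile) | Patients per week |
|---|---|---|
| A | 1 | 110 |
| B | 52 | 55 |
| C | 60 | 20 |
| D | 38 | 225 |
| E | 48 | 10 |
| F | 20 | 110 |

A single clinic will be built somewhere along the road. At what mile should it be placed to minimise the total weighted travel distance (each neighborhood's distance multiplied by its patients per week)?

x = 38

For a sum of weighted absolute distances on a line, the optimum is the weighted median (not the mean). Total weight W = 530; half-weight = 265.
Sort by position and accumulate weight:
  mile 1 (A, w=110) → cum 110
  mile 20 (F, w=110) → cum 220
  mile 38 (D, w=225) → cum 445  ≥ 265 → median here
  mile 48 (E, w=10) → cum 455
  mile 52 (B, w=55) → cum 510
  mile 60 (C, w=20) → cum 530
Optimal location: mile 38.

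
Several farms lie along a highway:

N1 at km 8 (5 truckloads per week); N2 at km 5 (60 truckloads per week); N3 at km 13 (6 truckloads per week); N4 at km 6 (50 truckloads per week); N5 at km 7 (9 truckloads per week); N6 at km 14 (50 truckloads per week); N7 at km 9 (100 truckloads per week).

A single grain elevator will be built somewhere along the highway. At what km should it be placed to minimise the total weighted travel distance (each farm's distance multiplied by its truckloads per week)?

x = 9

For a sum of weighted absolute distances on a line, the optimum is the weighted median (not the mean). Total weight W = 280; half-weight = 140.
Sort by position and accumulate weight:
  km 5 (N2, w=60) → cum 60
  km 6 (N4, w=50) → cum 110
  km 7 (N5, w=9) → cum 119
  km 8 (N1, w=5) → cum 124
  km 9 (N7, w=100) → cum 224  ≥ 140 → median here
  km 13 (N3, w=6) → cum 230
  km 14 (N6, w=50) → cum 280
Optimal location: km 9.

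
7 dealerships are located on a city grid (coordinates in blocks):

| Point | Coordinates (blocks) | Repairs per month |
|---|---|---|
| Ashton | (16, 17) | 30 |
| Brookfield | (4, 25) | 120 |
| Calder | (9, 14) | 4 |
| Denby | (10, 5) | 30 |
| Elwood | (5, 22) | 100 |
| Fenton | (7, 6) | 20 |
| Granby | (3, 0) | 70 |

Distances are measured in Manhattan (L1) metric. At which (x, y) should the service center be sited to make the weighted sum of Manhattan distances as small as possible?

(4, 22)

Manhattan distance separates: Σwᵢ(|x−xᵢ|+|y−yᵢ|) = Σwᵢ|x−xᵢ| + Σwᵢ|y−yᵢ|, so x and y are optimised independently as 1-D weighted medians.
Total weight W = 374; half = 187.
x-coordinate, sorted with cumulative weight:
  x=3 (Granby, w=70) cum 70
  x=4 (Brookfield, w=120) cum 190  ← median
  x=5 (Elwood, w=100) cum 290
  x=7 (Fenton, w=20) cum 310
  x=9 (Calder, w=4) cum 314
  x=10 (Denby, w=30) cum 344
  x=16 (Ashton, w=30) cum 374
⇒ x* = 4
y-coordinate, sorted with cumulative weight:
  y=0 (Granby, w=70) cum 70
  y=5 (Denby, w=30) cum 100
  y=6 (Fenton, w=20) cum 120
  y=14 (Calder, w=4) cum 124
  y=17 (Ashton, w=30) cum 154
  y=22 (Elwood, w=100) cum 254  ← median
  y=25 (Brookfield, w=120) cum 374
⇒ y* = 22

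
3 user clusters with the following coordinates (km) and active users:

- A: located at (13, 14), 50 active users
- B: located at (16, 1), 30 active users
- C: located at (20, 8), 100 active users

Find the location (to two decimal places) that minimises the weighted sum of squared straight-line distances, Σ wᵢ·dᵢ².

The minimiser of Σwᵢ‖p−pᵢ‖² is the weighted centroid p* = (Σwᵢpᵢ)/(Σwᵢ).
Σwᵢ = 180.
Σwᵢxᵢ = 50·13 + 30·16 + 100·20 = 3130.
Σwᵢyᵢ = 50·14 + 30·1 + 100·8 = 1530.
x* = 3130/180 = 17.39, y* = 1530/180 = 8.50.

(17.39, 8.50)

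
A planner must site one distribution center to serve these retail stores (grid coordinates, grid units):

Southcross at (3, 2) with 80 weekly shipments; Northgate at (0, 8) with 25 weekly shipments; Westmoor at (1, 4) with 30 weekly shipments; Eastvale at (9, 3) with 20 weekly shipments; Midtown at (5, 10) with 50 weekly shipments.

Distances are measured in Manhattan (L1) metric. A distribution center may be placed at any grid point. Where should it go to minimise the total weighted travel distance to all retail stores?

(3, 4)

Manhattan distance separates: Σwᵢ(|x−xᵢ|+|y−yᵢ|) = Σwᵢ|x−xᵢ| + Σwᵢ|y−yᵢ|, so x and y are optimised independently as 1-D weighted medians.
Total weight W = 205; half = 102.5.
x-coordinate, sorted with cumulative weight:
  x=0 (Northgate, w=25) cum 25
  x=1 (Westmoor, w=30) cum 55
  x=3 (Southcross, w=80) cum 135  ← median
  x=5 (Midtown, w=50) cum 185
  x=9 (Eastvale, w=20) cum 205
⇒ x* = 3
y-coordinate, sorted with cumulative weight:
  y=2 (Southcross, w=80) cum 80
  y=3 (Eastvale, w=20) cum 100
  y=4 (Westmoor, w=30) cum 130  ← median
  y=8 (Northgate, w=25) cum 155
  y=10 (Midtown, w=50) cum 205
⇒ y* = 4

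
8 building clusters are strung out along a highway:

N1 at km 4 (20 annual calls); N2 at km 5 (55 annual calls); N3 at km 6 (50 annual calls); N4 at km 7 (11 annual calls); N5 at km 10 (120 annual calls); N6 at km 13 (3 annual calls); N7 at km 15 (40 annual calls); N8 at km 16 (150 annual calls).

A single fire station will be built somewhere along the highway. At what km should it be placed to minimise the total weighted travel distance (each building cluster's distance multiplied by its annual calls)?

x = 10

For a sum of weighted absolute distances on a line, the optimum is the weighted median (not the mean). Total weight W = 449; half-weight = 224.5.
Sort by position and accumulate weight:
  km 4 (N1, w=20) → cum 20
  km 5 (N2, w=55) → cum 75
  km 6 (N3, w=50) → cum 125
  km 7 (N4, w=11) → cum 136
  km 10 (N5, w=120) → cum 256  ≥ 224.5 → median here
  km 13 (N6, w=3) → cum 259
  km 15 (N7, w=40) → cum 299
  km 16 (N8, w=150) → cum 449
Optimal location: km 10.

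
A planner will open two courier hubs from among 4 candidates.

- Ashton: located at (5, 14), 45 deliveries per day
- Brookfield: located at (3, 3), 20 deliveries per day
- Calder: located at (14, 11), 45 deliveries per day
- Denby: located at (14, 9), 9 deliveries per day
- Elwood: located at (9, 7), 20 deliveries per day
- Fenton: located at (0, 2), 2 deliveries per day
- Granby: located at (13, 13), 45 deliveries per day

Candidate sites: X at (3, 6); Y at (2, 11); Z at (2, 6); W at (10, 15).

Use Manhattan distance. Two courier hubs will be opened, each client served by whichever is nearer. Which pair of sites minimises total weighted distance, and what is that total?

Evaluate every pair (each demand assigned to the nearer of the two):
  {X, W}: total = 1159
  {Z, W}: total = 1197
  {Y, W}: total = 1327
  {X, Y}: total = 1735
  {Y, Z}: total = 1773
  {X, Z}: total = 2273
Best pair: {X, W} with total 1159.

{X, W}, total 1159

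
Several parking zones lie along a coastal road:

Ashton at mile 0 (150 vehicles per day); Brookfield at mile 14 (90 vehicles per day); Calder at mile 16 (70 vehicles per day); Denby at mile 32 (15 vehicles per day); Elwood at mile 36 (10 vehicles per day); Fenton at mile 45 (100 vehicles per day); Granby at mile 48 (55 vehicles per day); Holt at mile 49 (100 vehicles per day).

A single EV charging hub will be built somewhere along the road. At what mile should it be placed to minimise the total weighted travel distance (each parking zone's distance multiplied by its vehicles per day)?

For a sum of weighted absolute distances on a line, the optimum is the weighted median (not the mean). Total weight W = 590; half-weight = 295.
Sort by position and accumulate weight:
  mile 0 (Ashton, w=150) → cum 150
  mile 14 (Brookfield, w=90) → cum 240
  mile 16 (Calder, w=70) → cum 310  ≥ 295 → median here
  mile 32 (Denby, w=15) → cum 325
  mile 36 (Elwood, w=10) → cum 335
  mile 45 (Fenton, w=100) → cum 435
  mile 48 (Granby, w=55) → cum 490
  mile 49 (Holt, w=100) → cum 590
Optimal location: mile 16.

x = 16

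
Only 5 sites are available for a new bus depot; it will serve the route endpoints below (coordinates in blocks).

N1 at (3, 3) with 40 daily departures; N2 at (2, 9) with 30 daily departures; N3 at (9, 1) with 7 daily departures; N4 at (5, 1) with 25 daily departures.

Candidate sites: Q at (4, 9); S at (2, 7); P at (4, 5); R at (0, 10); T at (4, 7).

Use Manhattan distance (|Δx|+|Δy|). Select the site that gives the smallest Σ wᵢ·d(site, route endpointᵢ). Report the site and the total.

P, total 488 blocks

Total weighted distance at each candidate:
  Q (4, 9): total = 656
  S (2, 7): total = 576
  P (4, 5): total = 488
  R (0, 10): total = 966
  T (4, 7): total = 572
Minimum is at P with total 488 blocks.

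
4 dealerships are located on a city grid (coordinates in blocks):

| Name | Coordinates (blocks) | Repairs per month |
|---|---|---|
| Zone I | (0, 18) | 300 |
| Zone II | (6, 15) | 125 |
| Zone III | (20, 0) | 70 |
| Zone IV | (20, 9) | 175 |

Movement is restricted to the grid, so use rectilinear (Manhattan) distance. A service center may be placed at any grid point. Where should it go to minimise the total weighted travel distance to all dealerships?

(6, 15)

Manhattan distance separates: Σwᵢ(|x−xᵢ|+|y−yᵢ|) = Σwᵢ|x−xᵢ| + Σwᵢ|y−yᵢ|, so x and y are optimised independently as 1-D weighted medians.
Total weight W = 670; half = 335.
x-coordinate, sorted with cumulative weight:
  x=0 (Zone I, w=300) cum 300
  x=6 (Zone II, w=125) cum 425  ← median
  x=20 (Zone III, w=70) cum 495
  x=20 (Zone IV, w=175) cum 670
⇒ x* = 6
y-coordinate, sorted with cumulative weight:
  y=0 (Zone III, w=70) cum 70
  y=9 (Zone IV, w=175) cum 245
  y=15 (Zone II, w=125) cum 370  ← median
  y=18 (Zone I, w=300) cum 670
⇒ y* = 15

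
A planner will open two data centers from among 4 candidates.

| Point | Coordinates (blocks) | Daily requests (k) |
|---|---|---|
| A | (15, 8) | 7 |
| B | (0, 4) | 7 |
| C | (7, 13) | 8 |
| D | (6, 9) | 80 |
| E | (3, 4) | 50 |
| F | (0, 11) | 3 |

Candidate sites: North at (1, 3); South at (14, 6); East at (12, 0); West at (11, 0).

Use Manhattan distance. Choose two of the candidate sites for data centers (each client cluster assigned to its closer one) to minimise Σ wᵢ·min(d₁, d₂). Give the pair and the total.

{North, South}, total 1204

Evaluate every pair (each demand assigned to the nearer of the two):
  {North, South}: total = 1204
  {North, East}: total = 1276
  {North, West}: total = 1283
  {South, West}: total = 1775
  {South, East}: total = 1832
  {East, West}: total = 2104
Best pair: {North, South} with total 1204.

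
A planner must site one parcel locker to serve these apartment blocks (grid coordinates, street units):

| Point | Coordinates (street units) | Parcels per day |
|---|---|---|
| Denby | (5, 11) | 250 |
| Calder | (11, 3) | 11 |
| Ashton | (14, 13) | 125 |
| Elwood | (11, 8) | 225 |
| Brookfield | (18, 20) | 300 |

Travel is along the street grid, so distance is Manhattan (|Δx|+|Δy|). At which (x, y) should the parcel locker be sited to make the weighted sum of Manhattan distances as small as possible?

(11, 11)

Manhattan distance separates: Σwᵢ(|x−xᵢ|+|y−yᵢ|) = Σwᵢ|x−xᵢ| + Σwᵢ|y−yᵢ|, so x and y are optimised independently as 1-D weighted medians.
Total weight W = 911; half = 455.5.
x-coordinate, sorted with cumulative weight:
  x=5 (Denby, w=250) cum 250
  x=11 (Calder, w=11) cum 261
  x=11 (Elwood, w=225) cum 486  ← median
  x=14 (Ashton, w=125) cum 611
  x=18 (Brookfield, w=300) cum 911
⇒ x* = 11
y-coordinate, sorted with cumulative weight:
  y=3 (Calder, w=11) cum 11
  y=8 (Elwood, w=225) cum 236
  y=11 (Denby, w=250) cum 486  ← median
  y=13 (Ashton, w=125) cum 611
  y=20 (Brookfield, w=300) cum 911
⇒ y* = 11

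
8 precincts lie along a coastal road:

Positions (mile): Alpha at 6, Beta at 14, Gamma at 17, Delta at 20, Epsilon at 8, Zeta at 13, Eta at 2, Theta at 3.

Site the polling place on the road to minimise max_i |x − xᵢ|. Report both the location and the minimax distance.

The 1-center on a line is the midpoint of the two extreme points: leftmost at 2, rightmost at 20.
Optimal location = (2 + 20)/2 = 11; maximum distance = (20 − 2)/2 = 9.

location 11, max distance 9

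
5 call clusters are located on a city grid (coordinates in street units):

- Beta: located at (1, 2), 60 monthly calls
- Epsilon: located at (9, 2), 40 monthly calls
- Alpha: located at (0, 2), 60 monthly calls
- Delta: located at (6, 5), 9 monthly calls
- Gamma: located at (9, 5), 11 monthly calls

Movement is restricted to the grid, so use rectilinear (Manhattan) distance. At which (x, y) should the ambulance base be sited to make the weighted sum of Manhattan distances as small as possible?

(1, 2)

Manhattan distance separates: Σwᵢ(|x−xᵢ|+|y−yᵢ|) = Σwᵢ|x−xᵢ| + Σwᵢ|y−yᵢ|, so x and y are optimised independently as 1-D weighted medians.
Total weight W = 180; half = 90.
x-coordinate, sorted with cumulative weight:
  x=0 (Alpha, w=60) cum 60
  x=1 (Beta, w=60) cum 120  ← median
  x=6 (Delta, w=9) cum 129
  x=9 (Epsilon, w=40) cum 169
  x=9 (Gamma, w=11) cum 180
⇒ x* = 1
y-coordinate, sorted with cumulative weight:
  y=2 (Beta, w=60) cum 60
  y=2 (Epsilon, w=40) cum 100  ← median
  y=2 (Alpha, w=60) cum 160
  y=5 (Delta, w=9) cum 169
  y=5 (Gamma, w=11) cum 180
⇒ y* = 2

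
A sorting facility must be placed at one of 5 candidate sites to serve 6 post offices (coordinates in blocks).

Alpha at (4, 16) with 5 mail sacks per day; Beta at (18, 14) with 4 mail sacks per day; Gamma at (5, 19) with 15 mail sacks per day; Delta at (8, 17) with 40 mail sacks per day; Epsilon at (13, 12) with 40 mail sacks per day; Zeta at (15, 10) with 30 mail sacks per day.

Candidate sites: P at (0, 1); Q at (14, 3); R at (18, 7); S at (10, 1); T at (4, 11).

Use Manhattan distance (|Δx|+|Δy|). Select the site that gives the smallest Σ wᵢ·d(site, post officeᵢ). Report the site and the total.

Total weighted distance at each candidate:
  P (0, 1): total = 3204
  Q (14, 3): total = 1990
  R (18, 7): total = 1898
  S (10, 1): total = 2234
  T (4, 11): total = 1388
Minimum is at T with total 1388 blocks.

T, total 1388 blocks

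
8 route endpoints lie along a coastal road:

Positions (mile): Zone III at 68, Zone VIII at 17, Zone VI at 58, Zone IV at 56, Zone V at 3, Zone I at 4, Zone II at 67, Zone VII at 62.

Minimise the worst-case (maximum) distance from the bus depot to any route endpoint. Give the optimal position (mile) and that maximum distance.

location 35.5, max distance 32.5

The 1-center on a line is the midpoint of the two extreme points: leftmost at 3, rightmost at 68.
Optimal location = (3 + 68)/2 = 35.5; maximum distance = (68 − 3)/2 = 32.5.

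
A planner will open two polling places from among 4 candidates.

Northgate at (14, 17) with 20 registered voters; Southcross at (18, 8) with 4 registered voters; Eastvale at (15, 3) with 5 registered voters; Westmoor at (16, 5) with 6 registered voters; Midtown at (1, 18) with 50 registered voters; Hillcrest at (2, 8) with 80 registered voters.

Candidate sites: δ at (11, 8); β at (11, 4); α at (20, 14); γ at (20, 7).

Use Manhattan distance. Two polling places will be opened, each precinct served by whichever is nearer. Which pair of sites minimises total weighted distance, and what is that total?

Evaluate every pair (each demand assigned to the nearer of the two):
  {δ, α}: total = 2021
  {δ, β}: total = 2049
  {δ, γ}: total = 2053
  {β, α}: total = 2463
  {β, γ}: total = 2633
  {α, γ}: total = 2943
Best pair: {δ, α} with total 2021.

{δ, α}, total 2021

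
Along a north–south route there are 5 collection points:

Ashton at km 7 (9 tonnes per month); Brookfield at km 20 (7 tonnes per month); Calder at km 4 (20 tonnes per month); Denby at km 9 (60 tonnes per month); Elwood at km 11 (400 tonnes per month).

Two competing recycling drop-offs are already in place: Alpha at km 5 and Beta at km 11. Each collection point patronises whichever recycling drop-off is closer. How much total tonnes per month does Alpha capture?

The indifferent point is the midpoint (5+11)/2 = 8; collection points left of it (closer to Alpha at 5) go to Alpha, those right go to Beta.
  Calder at 4 (w=20) → Alpha
  Ashton at 7 (w=9) → Alpha
  Denby at 9 (w=60) → Beta
  Elwood at 11 (w=400) → Beta
  Brookfield at 20 (w=7) → Beta
Alpha captures 29; Beta captures 467.

29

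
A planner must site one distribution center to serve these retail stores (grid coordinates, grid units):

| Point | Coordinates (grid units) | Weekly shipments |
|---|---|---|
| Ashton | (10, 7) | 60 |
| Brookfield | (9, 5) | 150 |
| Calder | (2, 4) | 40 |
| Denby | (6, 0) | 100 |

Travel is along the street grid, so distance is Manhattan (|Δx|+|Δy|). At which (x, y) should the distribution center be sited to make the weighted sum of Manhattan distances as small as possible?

Manhattan distance separates: Σwᵢ(|x−xᵢ|+|y−yᵢ|) = Σwᵢ|x−xᵢ| + Σwᵢ|y−yᵢ|, so x and y are optimised independently as 1-D weighted medians.
Total weight W = 350; half = 175.
x-coordinate, sorted with cumulative weight:
  x=2 (Calder, w=40) cum 40
  x=6 (Denby, w=100) cum 140
  x=9 (Brookfield, w=150) cum 290  ← median
  x=10 (Ashton, w=60) cum 350
⇒ x* = 9
y-coordinate, sorted with cumulative weight:
  y=0 (Denby, w=100) cum 100
  y=4 (Calder, w=40) cum 140
  y=5 (Brookfield, w=150) cum 290  ← median
  y=7 (Ashton, w=60) cum 350
⇒ y* = 5

(9, 5)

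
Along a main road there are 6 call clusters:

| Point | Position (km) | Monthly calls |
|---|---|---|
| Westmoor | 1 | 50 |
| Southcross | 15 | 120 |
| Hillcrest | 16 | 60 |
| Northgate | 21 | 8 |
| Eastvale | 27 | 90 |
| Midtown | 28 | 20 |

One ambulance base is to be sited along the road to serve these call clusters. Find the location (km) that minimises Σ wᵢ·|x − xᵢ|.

For a sum of weighted absolute distances on a line, the optimum is the weighted median (not the mean). Total weight W = 348; half-weight = 174.
Sort by position and accumulate weight:
  km 1 (Westmoor, w=50) → cum 50
  km 15 (Southcross, w=120) → cum 170
  km 16 (Hillcrest, w=60) → cum 230  ≥ 174 → median here
  km 21 (Northgate, w=8) → cum 238
  km 27 (Eastvale, w=90) → cum 328
  km 28 (Midtown, w=20) → cum 348
Optimal location: km 16.

x = 16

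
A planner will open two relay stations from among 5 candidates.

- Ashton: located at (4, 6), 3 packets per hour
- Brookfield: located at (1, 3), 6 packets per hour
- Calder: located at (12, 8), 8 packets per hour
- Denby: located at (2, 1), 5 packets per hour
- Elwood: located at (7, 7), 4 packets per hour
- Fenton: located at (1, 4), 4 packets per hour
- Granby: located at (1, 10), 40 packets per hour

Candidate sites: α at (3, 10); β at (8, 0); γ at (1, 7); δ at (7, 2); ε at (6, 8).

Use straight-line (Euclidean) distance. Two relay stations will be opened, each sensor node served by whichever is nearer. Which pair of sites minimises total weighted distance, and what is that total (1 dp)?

Evaluate every pair (each demand assigned to the nearer of the two):
  {γ, ε}: total = 248.6
  {α, γ}: total = 249.7
  {α, ε}: total = 250.2
  {α, δ}: total = 262.1
  {γ, δ}: total = 273.5
  {α, β}: total = 283.3
  {β, γ}: total = 291.5
  {δ, ε}: total = 364.8
  {β, ε}: total = 376.0
  {β, δ}: total = 584.8
Best pair: {γ, ε} with total 248.6.

{γ, ε}, total 248.6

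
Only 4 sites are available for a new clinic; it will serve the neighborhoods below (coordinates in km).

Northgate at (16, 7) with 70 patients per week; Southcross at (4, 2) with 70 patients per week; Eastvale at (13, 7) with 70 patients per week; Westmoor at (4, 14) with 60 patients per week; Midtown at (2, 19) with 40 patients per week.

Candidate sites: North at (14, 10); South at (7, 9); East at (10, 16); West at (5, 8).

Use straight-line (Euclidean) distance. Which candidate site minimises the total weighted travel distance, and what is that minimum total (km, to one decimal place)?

South, total 2418.3 km

Total weighted distance at each candidate:
  North (14, 10): total = 2616.4
  South (7, 9): total = 2418.3
  East (10, 16): total = 3208.7
  West (5, 8): total = 2584.4
Minimum is at South with total 2418.3 km.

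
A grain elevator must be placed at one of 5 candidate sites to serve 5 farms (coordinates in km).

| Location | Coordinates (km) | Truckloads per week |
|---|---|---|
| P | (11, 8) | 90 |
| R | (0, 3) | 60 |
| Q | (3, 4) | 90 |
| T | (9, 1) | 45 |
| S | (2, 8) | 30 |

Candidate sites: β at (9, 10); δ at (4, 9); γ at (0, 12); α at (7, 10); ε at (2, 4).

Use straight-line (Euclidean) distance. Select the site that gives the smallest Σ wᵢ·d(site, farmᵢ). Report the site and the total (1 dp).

ε, total 1573.3 km

Total weighted distance at each candidate:
  β (9, 10): total = 2325.7
  δ (4, 9): total = 2019.6
  γ (0, 12): total = 3136.1
  α (7, 10): total = 2221.9
  ε (2, 4): total = 1573.3
Minimum is at ε with total 1573.3 km.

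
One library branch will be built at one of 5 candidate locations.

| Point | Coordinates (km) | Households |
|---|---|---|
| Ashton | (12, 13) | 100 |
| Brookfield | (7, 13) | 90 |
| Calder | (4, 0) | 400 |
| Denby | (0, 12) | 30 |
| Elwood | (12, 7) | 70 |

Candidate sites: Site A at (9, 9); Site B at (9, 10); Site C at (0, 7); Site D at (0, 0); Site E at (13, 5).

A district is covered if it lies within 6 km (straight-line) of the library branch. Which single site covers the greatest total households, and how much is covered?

Site D, covering 400

Coverage radius r = 6 km; a point is covered iff (Δx)²+(Δy)² ≤ 6² = 36.
  Site A (9, 9): covers {Ashton, Brookfield, Elwood} → 260
  Site B (9, 10): covers {Ashton, Brookfield, Elwood} → 260
  Site C (0, 7): covers {Denby} → 30
  Site D (0, 0): covers {Calder} → 400
  Site E (13, 5): covers {Elwood} → 70
Maximum coverage at Site D: 400 households.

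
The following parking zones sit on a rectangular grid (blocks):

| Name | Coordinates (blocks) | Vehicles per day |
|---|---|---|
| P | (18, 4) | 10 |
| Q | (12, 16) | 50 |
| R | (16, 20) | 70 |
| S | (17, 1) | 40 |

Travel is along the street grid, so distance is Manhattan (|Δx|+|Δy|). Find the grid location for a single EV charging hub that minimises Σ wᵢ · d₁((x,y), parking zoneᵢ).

Manhattan distance separates: Σwᵢ(|x−xᵢ|+|y−yᵢ|) = Σwᵢ|x−xᵢ| + Σwᵢ|y−yᵢ|, so x and y are optimised independently as 1-D weighted medians.
Total weight W = 170; half = 85.
x-coordinate, sorted with cumulative weight:
  x=12 (Q, w=50) cum 50
  x=16 (R, w=70) cum 120  ← median
  x=17 (S, w=40) cum 160
  x=18 (P, w=10) cum 170
⇒ x* = 16
y-coordinate, sorted with cumulative weight:
  y=1 (S, w=40) cum 40
  y=4 (P, w=10) cum 50
  y=16 (Q, w=50) cum 100  ← median
  y=20 (R, w=70) cum 170
⇒ y* = 16

(16, 16)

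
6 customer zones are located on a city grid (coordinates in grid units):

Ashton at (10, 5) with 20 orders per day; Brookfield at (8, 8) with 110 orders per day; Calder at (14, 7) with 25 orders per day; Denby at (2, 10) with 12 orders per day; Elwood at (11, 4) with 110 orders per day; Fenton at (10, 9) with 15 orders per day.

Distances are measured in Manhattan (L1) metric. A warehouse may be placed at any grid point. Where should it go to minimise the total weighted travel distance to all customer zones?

Manhattan distance separates: Σwᵢ(|x−xᵢ|+|y−yᵢ|) = Σwᵢ|x−xᵢ| + Σwᵢ|y−yᵢ|, so x and y are optimised independently as 1-D weighted medians.
Total weight W = 292; half = 146.
x-coordinate, sorted with cumulative weight:
  x=2 (Denby, w=12) cum 12
  x=8 (Brookfield, w=110) cum 122
  x=10 (Ashton, w=20) cum 142
  x=10 (Fenton, w=15) cum 157  ← median
  x=11 (Elwood, w=110) cum 267
  x=14 (Calder, w=25) cum 292
⇒ x* = 10
y-coordinate, sorted with cumulative weight:
  y=4 (Elwood, w=110) cum 110
  y=5 (Ashton, w=20) cum 130
  y=7 (Calder, w=25) cum 155  ← median
  y=8 (Brookfield, w=110) cum 265
  y=9 (Fenton, w=15) cum 280
  y=10 (Denby, w=12) cum 292
⇒ y* = 7

(10, 7)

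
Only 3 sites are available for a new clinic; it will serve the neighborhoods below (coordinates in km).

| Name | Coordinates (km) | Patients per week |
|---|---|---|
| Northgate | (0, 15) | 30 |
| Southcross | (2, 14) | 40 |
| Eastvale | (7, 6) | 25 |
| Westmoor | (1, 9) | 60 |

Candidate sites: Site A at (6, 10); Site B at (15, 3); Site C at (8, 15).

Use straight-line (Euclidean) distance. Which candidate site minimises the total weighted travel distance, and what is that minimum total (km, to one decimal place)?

Total weighted distance at each candidate:
  Site A (6, 10): total = 869.6
  Site B (15, 3): total = 2384.9
  Site C (8, 15): total = 1262.9
Minimum is at Site A with total 869.6 km.

Site A, total 869.6 km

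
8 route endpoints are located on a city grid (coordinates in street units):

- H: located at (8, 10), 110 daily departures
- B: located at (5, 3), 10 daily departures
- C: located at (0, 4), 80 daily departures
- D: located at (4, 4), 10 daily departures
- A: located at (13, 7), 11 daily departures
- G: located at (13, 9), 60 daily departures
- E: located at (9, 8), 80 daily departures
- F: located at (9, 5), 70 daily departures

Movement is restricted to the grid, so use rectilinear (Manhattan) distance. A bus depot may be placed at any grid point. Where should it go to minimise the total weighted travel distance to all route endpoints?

Manhattan distance separates: Σwᵢ(|x−xᵢ|+|y−yᵢ|) = Σwᵢ|x−xᵢ| + Σwᵢ|y−yᵢ|, so x and y are optimised independently as 1-D weighted medians.
Total weight W = 431; half = 215.5.
x-coordinate, sorted with cumulative weight:
  x=0 (C, w=80) cum 80
  x=4 (D, w=10) cum 90
  x=5 (B, w=10) cum 100
  x=8 (H, w=110) cum 210
  x=9 (E, w=80) cum 290  ← median
  x=9 (F, w=70) cum 360
  x=13 (A, w=11) cum 371
  x=13 (G, w=60) cum 431
⇒ x* = 9
y-coordinate, sorted with cumulative weight:
  y=3 (B, w=10) cum 10
  y=4 (C, w=80) cum 90
  y=4 (D, w=10) cum 100
  y=5 (F, w=70) cum 170
  y=7 (A, w=11) cum 181
  y=8 (E, w=80) cum 261  ← median
  y=9 (G, w=60) cum 321
  y=10 (H, w=110) cum 431
⇒ y* = 8

(9, 8)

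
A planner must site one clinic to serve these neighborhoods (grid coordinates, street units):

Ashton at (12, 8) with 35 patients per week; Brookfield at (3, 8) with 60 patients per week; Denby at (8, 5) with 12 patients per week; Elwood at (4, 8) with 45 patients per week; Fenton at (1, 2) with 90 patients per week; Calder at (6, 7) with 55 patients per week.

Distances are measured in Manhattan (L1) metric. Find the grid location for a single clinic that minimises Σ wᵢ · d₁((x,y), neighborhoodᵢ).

Manhattan distance separates: Σwᵢ(|x−xᵢ|+|y−yᵢ|) = Σwᵢ|x−xᵢ| + Σwᵢ|y−yᵢ|, so x and y are optimised independently as 1-D weighted medians.
Total weight W = 297; half = 148.5.
x-coordinate, sorted with cumulative weight:
  x=1 (Fenton, w=90) cum 90
  x=3 (Brookfield, w=60) cum 150  ← median
  x=4 (Elwood, w=45) cum 195
  x=6 (Calder, w=55) cum 250
  x=8 (Denby, w=12) cum 262
  x=12 (Ashton, w=35) cum 297
⇒ x* = 3
y-coordinate, sorted with cumulative weight:
  y=2 (Fenton, w=90) cum 90
  y=5 (Denby, w=12) cum 102
  y=7 (Calder, w=55) cum 157  ← median
  y=8 (Ashton, w=35) cum 192
  y=8 (Brookfield, w=60) cum 252
  y=8 (Elwood, w=45) cum 297
⇒ y* = 7

(3, 7)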